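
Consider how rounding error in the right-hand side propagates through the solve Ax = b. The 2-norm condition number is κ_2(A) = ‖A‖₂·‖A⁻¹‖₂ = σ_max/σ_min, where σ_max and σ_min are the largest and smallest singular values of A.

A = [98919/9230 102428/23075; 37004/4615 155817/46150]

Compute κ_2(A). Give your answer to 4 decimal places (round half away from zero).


355.0000

form AᵀA = [610486105/3407716 317958552/4259645; 317958552/4259645 2649796729/85192900] with trace 52993933/252050 and determinant 707281/2016400
λ_max, λ_min = (52993933/252050 ± √702066949930116/15882300625)/2 = 841/4, 841/504100
so κ_2 = √((841/4) / (841/504100)) = 355.0000


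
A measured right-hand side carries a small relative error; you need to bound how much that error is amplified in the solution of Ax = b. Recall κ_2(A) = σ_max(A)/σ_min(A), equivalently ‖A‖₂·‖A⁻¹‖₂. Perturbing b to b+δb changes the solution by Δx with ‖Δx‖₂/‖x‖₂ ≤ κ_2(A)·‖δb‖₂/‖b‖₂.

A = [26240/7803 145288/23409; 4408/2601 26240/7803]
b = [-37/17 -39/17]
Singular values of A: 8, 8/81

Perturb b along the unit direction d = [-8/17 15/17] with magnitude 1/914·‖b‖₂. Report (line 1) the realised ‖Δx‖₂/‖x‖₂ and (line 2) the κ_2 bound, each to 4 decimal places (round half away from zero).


0.0035
0.0886

from the listed singular values, σ₁ = 8, σ_n = 8/81
κ_2(A) = 8 / (8/81) = 81.0000
κ_2(A)·‖δb‖/‖b‖ = 0.0886
solve Ax = b  →  x = [8.7574 -5.0956]
2-norm of b is 3.1623; of x, 10.1319
Δx = A⁻¹·δb where δb = 1/914·3.1623·d; ‖Δx‖ = 0.0350
realised ‖Δx‖/‖x‖ = 0.0035
so the bound overstates the realised error by a factor of ≈ 25.6320 (computed from the unrounded values)


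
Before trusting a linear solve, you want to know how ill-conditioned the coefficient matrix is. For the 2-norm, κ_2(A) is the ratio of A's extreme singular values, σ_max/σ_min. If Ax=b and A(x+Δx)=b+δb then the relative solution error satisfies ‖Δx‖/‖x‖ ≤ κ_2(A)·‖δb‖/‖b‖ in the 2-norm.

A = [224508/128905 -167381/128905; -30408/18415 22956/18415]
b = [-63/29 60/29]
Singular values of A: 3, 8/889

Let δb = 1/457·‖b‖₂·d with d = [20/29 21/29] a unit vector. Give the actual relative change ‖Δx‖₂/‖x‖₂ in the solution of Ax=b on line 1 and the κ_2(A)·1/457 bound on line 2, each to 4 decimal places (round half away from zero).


0.7295
0.7295

largest singular value 3, smallest 8/889
condition number: 3 ÷ (8/889) = 333.3750
bound on ‖Δx‖/‖x‖: κ·ε = 333.3750·1/457 = 0.7295
solve Ax = b  →  x = [-0.8000 0.6000]
‖b‖₂ = 3.0000 and ‖x‖₂ = 1.0000
with δb = [0.0045 0.0048], A·Δx = δb → ‖Δx‖ = 0.7295
relative error = 0.7295
realised/bound = 1 exactly: the bound is attained for this b and d


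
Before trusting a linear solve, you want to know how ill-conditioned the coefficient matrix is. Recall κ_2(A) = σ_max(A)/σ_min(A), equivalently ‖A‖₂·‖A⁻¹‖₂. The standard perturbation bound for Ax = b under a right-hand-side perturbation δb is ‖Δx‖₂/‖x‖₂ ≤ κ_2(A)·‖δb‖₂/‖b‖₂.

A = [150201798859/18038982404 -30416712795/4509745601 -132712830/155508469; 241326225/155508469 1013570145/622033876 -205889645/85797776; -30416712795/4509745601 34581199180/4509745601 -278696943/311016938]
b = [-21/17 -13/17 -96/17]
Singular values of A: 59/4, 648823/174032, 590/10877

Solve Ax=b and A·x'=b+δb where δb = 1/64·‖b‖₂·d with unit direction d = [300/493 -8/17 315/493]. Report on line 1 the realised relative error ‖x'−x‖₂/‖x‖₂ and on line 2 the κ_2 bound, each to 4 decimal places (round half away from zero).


largest singular value 59/4, smallest 590/10877
κ_2(A) = (59/4) / (590/10877) = 271.9250
κ_2(A)·‖δb‖/‖b‖ = 4.2488
solve Ax = b  →  x = [-37.0628 -39.2108 -50.2741]
2-norm of b is 5.8310; of x, 73.7470
with δb = [0.0554 -0.0429 0.0582], A·Δx = δb → ‖Δx‖ = 1.6796
realised ‖Δx‖/‖x‖ = 0.0228
so the bound overstates the realised error by a factor of ≈ 186.5508 (computed from the unrounded values)

0.0228
4.2488


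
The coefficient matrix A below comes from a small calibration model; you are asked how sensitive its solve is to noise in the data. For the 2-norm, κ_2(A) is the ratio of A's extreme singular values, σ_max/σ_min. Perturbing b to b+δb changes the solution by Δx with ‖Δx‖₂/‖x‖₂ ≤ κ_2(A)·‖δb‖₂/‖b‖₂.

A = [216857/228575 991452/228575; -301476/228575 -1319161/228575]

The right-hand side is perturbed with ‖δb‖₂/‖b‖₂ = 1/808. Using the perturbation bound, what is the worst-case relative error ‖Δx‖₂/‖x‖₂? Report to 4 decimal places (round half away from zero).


0.2760

M = AᵀA = [5516589481/2089861225 4901589504/417972245; 4901589504/417972245 108926512489/2089861225]. tr(M)=13616074/248645, det(M)=1874161/31080625
solving λ² − 13616074/248645·λ + 1874161/31080625 = 0 gives λ = 1369/25, 1369/1243225
κ_2(A) = √(λ_max/λ_min) = √((1369/25) / (1369/1243225)) = 223.0000
bound on ‖Δx‖/‖x‖: κ·ε = 223.0000·1/808 = 0.2760


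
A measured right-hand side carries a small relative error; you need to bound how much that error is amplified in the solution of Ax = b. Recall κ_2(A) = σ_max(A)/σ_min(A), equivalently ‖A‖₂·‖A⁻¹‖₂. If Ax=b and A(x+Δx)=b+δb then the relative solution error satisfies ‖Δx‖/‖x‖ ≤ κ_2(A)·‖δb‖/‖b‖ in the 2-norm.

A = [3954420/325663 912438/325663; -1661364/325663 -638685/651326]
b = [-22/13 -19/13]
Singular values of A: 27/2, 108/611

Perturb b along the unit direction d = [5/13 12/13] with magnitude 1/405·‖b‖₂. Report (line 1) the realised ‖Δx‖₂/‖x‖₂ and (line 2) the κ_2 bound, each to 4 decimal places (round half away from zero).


0.0028
0.1886

largest singular value 27/2, smallest 108/611
κ = σ_max/σ_min = (27/2)/(108/611) = 76.3750
bound on ‖Δx‖/‖x‖: κ·ε = 76.3750·1/405 = 0.1886
solve Ax = b  →  x = [2.4115 -11.0551]
‖b‖₂ = 2.2361 and ‖x‖₂ = 11.3151
δb = ε·‖b‖·d = [0.0021 0.0051]; solving A·Δx = δb gives ‖Δx‖ = 0.0312
relative error = 0.0028
realised/bound (from unrounded values) ≈ 0.0146


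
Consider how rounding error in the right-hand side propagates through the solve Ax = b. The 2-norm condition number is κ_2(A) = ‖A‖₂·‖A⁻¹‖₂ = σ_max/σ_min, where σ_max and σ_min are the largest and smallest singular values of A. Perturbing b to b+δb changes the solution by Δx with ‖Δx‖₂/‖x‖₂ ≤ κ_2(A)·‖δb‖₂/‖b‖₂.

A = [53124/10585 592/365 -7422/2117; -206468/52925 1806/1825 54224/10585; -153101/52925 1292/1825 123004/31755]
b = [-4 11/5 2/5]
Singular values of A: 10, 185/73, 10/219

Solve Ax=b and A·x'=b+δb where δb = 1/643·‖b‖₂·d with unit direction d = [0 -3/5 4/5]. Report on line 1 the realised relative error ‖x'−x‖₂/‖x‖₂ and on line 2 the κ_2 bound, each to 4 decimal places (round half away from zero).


0.0071
0.3406

σ_max = 10, σ_min = 10/219
κ_2(A) = 10 / (10/219) = 219.0000
perturbation bound = 219.0000·1/643 = 0.3406
solve Ax = b  →  x = [-13.3056 12.5086 -12.1197]
‖b‖ = 4.5826, ‖x‖ = 21.9179
Δx = A⁻¹·δb where δb = 1/643·4.5826·d; ‖Δx‖ = 0.1561
relative error = 0.0071
so the bound overstates the realised error by a factor of ≈ 47.8287 (computed from the unrounded values)


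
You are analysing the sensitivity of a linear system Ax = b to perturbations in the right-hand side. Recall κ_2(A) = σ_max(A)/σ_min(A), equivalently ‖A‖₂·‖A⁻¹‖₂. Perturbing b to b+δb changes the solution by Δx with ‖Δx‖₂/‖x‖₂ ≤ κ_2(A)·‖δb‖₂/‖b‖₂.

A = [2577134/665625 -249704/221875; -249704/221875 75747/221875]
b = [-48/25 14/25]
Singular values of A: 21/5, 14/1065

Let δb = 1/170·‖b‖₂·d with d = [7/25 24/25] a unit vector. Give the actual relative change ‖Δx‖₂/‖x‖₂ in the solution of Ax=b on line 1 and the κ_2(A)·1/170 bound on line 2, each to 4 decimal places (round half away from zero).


largest singular value 21/5, smallest 14/1065
condition number: (21/5) ÷ (14/1065) = 319.5000
perturbation bound = 319.5000·1/170 = 1.8794
solve Ax = b  →  x = [-0.4571 0.1333]
2-norm of b is 2.0000; of x, 0.4762
Δx = A⁻¹·δb where δb = 1/170·2.0000·d; ‖Δx‖ = 0.8950
realised ‖Δx‖/‖x‖ = 1.8794
realised/bound = 1 exactly: the bound is attained for this b and d

1.8794
1.8794


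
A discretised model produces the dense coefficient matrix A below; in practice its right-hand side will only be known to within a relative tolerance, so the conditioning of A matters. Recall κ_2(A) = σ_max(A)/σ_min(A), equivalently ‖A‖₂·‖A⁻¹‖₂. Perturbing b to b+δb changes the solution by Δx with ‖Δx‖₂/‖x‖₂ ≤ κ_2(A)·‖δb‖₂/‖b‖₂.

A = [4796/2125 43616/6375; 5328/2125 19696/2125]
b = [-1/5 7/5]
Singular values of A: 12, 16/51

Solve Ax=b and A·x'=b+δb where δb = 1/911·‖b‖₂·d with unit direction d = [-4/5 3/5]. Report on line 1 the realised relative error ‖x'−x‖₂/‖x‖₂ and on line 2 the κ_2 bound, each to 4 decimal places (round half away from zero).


0.0016
0.0420

largest singular value 12, smallest 16/51
κ_2(A) = 12 / (16/51) = 38.2500
perturbation bound = 38.2500·1/911 = 0.0420
solve Ax = b  →  x = [-3.0367 0.9725]
‖b‖₂ = 1.4142 and ‖x‖₂ = 3.1886
re-solving with b+δb shifts x by Δx of norm 0.0049
relative error = 0.0016
so the bound overstates the realised error by a factor of ≈ 27.0561 (computed from the unrounded values)


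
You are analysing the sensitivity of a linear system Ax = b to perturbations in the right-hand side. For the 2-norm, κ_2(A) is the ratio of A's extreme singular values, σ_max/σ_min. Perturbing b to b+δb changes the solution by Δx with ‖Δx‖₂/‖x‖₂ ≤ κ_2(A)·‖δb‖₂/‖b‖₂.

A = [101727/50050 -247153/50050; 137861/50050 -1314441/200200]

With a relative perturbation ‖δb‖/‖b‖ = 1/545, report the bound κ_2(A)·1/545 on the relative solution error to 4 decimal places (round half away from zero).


0.5651

form AᵀA = [587080757/50100050 -2254229469/80160080; -2254229469/80160080 108204353161/1603201600] with trace 150285133/1897280 and determinant 62742241/948640000
λ_max, λ_min = (150285133/1897280 ± √564616722100891329/89991784960000)/2 = 7921/100, 7921/9486400
so κ_2 = √((7921/100) / (7921/9486400)) = 308.0000
bound on ‖Δx‖/‖x‖: κ·ε = 308.0000·1/545 = 0.5651


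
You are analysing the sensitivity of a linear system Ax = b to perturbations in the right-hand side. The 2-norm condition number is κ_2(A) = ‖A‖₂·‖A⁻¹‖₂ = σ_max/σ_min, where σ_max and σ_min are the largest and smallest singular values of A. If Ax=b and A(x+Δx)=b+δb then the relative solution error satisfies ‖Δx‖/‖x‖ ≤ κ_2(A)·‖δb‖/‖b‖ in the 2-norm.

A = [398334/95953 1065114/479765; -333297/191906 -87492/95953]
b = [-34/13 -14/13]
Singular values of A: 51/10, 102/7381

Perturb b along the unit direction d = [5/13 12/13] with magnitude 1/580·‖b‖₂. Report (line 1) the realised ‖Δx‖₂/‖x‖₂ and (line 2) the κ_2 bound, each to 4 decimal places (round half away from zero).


0.0024
0.6363

largest singular value 51/10, smallest 102/7381
condition number: (51/10) ÷ (102/7381) = 369.0500
perturbation bound = 369.0500·1/580 = 0.6363
solve Ax = b  →  x = [67.7601 -127.8835]
‖b‖ = 2.8284, ‖x‖ = 144.7260
re-solving with b+δb shifts x by Δx of norm 0.3529
relative error = 0.0024
so the bound overstates the realised error by a factor of ≈ 260.9587 (computed from the unrounded values)


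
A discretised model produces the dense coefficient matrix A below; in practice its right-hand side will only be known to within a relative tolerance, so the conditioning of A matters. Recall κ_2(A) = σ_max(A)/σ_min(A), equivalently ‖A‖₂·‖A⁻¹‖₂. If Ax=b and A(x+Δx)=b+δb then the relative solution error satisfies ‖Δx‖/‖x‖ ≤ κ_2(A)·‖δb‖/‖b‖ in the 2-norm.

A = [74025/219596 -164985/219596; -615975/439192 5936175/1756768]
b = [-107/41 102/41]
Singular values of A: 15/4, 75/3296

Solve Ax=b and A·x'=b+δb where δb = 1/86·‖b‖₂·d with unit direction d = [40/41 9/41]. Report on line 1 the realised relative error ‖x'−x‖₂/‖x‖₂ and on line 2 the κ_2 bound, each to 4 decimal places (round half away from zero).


0.0210
1.9163

from the listed singular values, σ₁ = 15/4, σ_n = 75/3296
κ = σ_max/σ_min = (15/4)/(75/3296) = 164.8000
perturbation bound = 164.8000·1/86 = 1.9163
solve Ax = b  →  x = [-81.4400 -33.0667]
2-norm of b is 3.6056; of x, 87.8970
δb = ε·‖b‖·d = [0.0409 0.0092]; solving A·Δx = δb gives ‖Δx‖ = 1.8425
relative error = 0.0210
tightness: 0.0210 against a bound of 1.9163 (unrounded ratio ≈ 0.0109)


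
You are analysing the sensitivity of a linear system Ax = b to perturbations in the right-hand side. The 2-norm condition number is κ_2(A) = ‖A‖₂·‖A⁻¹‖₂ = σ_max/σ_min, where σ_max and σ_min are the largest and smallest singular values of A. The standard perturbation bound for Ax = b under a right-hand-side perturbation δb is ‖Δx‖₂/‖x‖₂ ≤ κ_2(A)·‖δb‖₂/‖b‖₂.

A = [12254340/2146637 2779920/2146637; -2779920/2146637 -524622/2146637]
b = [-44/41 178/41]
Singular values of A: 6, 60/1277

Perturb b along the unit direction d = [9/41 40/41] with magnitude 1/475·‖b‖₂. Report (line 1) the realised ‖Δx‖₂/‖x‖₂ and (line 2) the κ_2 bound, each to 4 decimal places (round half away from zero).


from the listed singular values, σ₁ = 6, σ_n = 60/1277
κ_2(A) = 6 / (60/1277) = 127.7000
bound on ‖Δx‖/‖x‖: κ·ε = 127.7000·1/475 = 0.2688
solve Ax = b  →  x = [-19.0130 82.9837]
‖b‖₂ = 4.4721 and ‖x‖₂ = 85.1340
re-solving with b+δb shifts x by Δx of norm 0.2004
relative error = 0.0024
tightness: 0.0024 against a bound of 0.2688 (unrounded ratio ≈ 0.0088)

0.0024
0.2688


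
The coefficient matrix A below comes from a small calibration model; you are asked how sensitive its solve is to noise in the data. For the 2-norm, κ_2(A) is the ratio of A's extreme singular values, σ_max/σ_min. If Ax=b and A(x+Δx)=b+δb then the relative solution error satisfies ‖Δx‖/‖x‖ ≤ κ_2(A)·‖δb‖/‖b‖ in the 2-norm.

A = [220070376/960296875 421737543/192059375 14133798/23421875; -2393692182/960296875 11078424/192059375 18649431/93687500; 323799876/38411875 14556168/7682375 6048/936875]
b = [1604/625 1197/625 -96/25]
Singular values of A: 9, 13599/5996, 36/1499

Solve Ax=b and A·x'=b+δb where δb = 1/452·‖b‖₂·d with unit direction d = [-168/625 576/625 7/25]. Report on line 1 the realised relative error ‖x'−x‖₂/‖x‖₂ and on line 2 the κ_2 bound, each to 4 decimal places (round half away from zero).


largest singular value 9, smallest 36/1499
κ = σ_max/σ_min = 9/(36/1499) = 374.7500
κ_2(A)·‖δb‖/‖b‖ = 0.8291
solve Ax = b  →  x = [-0.7123 1.1413 0.3704]
2-norm of b is 5.0000; of x, 1.3954
δb = ε·‖b‖·d = [-0.0030 0.0102 0.0031]; solving A·Δx = δb gives ‖Δx‖ = 0.4606
realised ‖Δx‖/‖x‖ = 0.3301
so the bound overstates the realised error by a factor of ≈ 2.5117 (computed from the unrounded values)

0.3301
0.8291


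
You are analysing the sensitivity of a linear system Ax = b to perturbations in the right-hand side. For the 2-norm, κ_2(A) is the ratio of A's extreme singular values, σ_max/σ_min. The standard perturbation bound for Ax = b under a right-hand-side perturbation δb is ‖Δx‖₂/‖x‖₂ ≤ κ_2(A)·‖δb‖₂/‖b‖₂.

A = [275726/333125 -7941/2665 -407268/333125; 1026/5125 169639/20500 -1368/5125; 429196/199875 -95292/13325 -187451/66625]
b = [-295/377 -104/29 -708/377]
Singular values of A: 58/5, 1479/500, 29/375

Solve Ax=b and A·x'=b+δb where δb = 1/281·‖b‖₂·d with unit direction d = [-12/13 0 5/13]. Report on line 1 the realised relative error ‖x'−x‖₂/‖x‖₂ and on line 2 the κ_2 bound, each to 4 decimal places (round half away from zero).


from the listed singular values, σ₁ = 58/5, σ_n = 29/375
κ_2(A) = (58/5) / (29/375) = 150.0000
worst-case relative error ≤ 150.0000 × 1/281 = 0.5338
solve Ax = b  →  x = [-0.7802 -0.3809 1.0403]
2-norm of b is 4.1231; of x, 1.3550
Δx = A⁻¹·δb where δb = 1/281·4.1231·d; ‖Δx‖ = 0.1897
relative error = 0.1400
realised/bound (from unrounded values) ≈ 0.2623

0.1400
0.5338


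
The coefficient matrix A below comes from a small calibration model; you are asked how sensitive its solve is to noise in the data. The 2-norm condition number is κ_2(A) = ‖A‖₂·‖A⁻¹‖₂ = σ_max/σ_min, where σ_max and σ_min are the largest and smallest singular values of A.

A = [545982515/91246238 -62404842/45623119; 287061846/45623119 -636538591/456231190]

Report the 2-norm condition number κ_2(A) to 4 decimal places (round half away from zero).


M = AᵀA = [746391106303729/9899971402084 -209920158085248/12374964252605; -209920158085248/12374964252605 944848761399241/247499285052100]. tr(M)=5831239267993/73616682050, det(M)=1568556025/23557338256
char-poly roots: 7921/100 and 4950625/5889334564
so κ_2 = √((7921/100) / (4950625/5889334564)) = 306.9680

306.9680


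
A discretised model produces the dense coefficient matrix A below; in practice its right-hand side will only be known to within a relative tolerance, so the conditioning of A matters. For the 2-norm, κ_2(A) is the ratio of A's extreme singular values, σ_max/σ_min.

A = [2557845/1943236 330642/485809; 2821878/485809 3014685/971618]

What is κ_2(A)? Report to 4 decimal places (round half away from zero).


348.5000

M = AᵀA = [79685007849/2246380816 5312277675/280797602; 5312277675/280797602 5666640201/561595204]. tr(M)=354157677/7772944, det(M)=531441/31091776
λ_max, λ_min = (354157677/7772944 ± √125423529316904025/60418658427136)/2 = 729/16, 729/1943236
κ_2(A) = √(λ_max/λ_min) = √((729/16) / (729/1943236)) = 348.5000


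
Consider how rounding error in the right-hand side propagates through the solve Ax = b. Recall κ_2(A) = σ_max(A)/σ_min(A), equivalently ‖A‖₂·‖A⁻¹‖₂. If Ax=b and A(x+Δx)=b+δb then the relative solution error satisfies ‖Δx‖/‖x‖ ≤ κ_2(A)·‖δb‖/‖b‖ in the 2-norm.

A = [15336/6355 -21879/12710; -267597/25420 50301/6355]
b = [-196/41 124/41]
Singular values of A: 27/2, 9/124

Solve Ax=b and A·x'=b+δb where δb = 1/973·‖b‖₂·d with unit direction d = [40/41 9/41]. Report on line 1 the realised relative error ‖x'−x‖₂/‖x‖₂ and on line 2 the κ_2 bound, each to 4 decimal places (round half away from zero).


σ_max = 27/2, σ_min = 9/124
κ = σ_max/σ_min = (27/2)/(9/124) = 186.0000
κ_2(A)·‖δb‖/‖b‖ = 0.1912
solve Ax = b  →  x = [-33.3037 -43.9111]
2-norm of b is 5.6569; of x, 55.1119
δb = ε·‖b‖·d = [0.0057 0.0013]; solving A·Δx = δb gives ‖Δx‖ = 0.0801
dividing the unrounded norms, ‖Δx‖/‖x‖ = 0.0015
tightness: 0.0015 against a bound of 0.1912 (unrounded ratio ≈ 0.0076)

0.0015
0.1912


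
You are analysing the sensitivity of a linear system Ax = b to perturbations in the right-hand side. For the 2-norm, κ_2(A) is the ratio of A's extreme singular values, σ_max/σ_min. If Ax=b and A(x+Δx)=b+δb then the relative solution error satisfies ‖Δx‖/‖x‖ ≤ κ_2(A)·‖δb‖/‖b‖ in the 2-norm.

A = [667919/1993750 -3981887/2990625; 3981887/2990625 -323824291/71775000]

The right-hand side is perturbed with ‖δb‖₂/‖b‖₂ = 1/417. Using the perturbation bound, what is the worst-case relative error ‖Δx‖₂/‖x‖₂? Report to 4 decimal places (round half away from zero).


0.2203

M = AᵀA = [107898781501/57240562500 -2216282467217/343443375000; -2216282467217/343443375000 182391833139481/8242641000000]. tr(M)=316686812281/13188225600, det(M)=144120025/2110116096
eigenvalues of AᵀA: λ = (tr ± √(tr²−4·det))/2 = 2401/100, 1500625/527529024
κ = σ_max/σ_min = (49/10)/(1225/22968) = 91.8720
bound on ‖Δx‖/‖x‖: κ·ε = 91.8720·1/417 = 0.2203


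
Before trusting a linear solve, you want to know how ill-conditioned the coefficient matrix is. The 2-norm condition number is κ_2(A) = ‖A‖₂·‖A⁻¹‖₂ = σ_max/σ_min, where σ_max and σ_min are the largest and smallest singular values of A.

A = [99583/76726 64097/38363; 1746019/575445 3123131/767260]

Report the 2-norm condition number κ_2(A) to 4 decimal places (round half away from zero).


141.6480

AᵀA = [85358600701/7837560900 37931904131/2612520300; 37931904131/2612520300 67439747969/3483360400]; tr = 37935685381/1254009744, det = 228765625/5016038976
eigenvalues of AᵀA: λ = (tr ± √(tr²−4·det))/2 = 121/4, 1890625/1254009744
κ = σ_max/σ_min = (11/2)/(1375/35412) = 141.6480


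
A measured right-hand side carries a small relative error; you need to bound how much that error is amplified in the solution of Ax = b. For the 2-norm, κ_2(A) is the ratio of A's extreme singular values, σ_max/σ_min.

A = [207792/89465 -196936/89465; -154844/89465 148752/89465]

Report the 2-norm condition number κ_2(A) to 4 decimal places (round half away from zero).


308.5000

M = AᵀA = [2686167184/320159449 -2558203200/320159449; -2558203200/320159449 2436437824/320159449]. tr(M)=6091088/380689, det(M)=1024/380689
solving λ² − 6091088/380689·λ + 1024/380689 = 0 gives λ = 16, 64/380689
so κ_2 = √(16 / (64/380689)) = 308.5000


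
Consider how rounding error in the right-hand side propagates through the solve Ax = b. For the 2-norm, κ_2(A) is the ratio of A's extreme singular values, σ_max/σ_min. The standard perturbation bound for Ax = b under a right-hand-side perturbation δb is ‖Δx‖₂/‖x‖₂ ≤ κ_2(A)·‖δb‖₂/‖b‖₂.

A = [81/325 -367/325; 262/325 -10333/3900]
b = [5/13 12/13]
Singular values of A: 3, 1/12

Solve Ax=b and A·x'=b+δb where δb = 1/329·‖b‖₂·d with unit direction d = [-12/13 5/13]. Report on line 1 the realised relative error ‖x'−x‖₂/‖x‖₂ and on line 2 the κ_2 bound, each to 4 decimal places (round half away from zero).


0.1094
0.1094

σ_max = 3, σ_min = 1/12
κ = σ_max/σ_min = 3/(1/12) = 36.0000
perturbation bound = 36.0000·1/329 = 0.1094
solve Ax = b  →  x = [0.0933 -0.3200]
‖b‖ = 1.0000, ‖x‖ = 0.3333
re-solving with b+δb shifts x by Δx of norm 0.0365
relative error = 0.1094
so the bound is sharp here: realised error equals the bound


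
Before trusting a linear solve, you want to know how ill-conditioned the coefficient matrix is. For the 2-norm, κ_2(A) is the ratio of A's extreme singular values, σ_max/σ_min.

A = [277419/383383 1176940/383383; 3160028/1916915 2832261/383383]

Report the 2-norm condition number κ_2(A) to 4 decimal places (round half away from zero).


235.9280

M = AᵀA = [70472245561/21742977025 62618648832/4348595405; 62618648832/4348595405 55662071809/869719081]. tr(M)=1462024040786/21742977025, det(M)=70644025/869719081
eigenvalues of AᵀA: λ = (tr ± √(tr²−4·det))/2 = 1681/25, 1050625/869719081
κ = σ_max/σ_min = (41/5)/(1025/29491) = 235.9280


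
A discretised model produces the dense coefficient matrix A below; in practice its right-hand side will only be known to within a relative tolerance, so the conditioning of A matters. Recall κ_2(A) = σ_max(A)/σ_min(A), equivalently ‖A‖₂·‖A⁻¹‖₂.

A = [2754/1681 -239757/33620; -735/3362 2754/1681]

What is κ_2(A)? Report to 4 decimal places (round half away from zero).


AᵀA = [18369/6724 -202419/16810; -202419/16810 36000729/672400]; tr = 22509/400, det = 81/64
char-poly roots: 225/4 and 9/400
so κ_2 = √((225/4) / (9/400)) = 50.0000

50.0000


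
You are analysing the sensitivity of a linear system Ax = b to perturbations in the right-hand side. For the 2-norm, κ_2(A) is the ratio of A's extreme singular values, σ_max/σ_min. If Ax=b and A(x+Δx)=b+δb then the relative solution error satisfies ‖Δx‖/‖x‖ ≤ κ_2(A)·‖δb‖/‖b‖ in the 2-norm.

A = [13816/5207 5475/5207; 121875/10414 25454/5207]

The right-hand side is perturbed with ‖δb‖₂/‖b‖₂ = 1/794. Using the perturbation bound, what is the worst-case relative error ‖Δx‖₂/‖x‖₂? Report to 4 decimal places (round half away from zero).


0.3199

AᵀA = [9290329/64516 967725/16129; 967725/16129 403261/16129]; tr = 10903373/64516, det = 28561/64516
λ_max, λ_min = (10903373/64516 ± √118876172211225/4162314256)/2 = 169, 169/64516
σ_max=√169=13, σ_min=√(169/64516)=(13/254) → κ = 254.0000
worst-case relative error ≤ 254.0000 × 1/794 = 0.3199


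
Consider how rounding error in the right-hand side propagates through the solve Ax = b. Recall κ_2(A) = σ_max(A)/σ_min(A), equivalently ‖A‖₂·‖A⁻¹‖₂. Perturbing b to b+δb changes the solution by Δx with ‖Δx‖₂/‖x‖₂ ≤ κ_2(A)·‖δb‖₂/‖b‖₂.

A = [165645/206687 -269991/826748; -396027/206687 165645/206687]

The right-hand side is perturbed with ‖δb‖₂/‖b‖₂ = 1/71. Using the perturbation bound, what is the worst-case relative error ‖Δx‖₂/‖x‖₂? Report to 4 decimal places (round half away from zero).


4.3063

form AᵀA = [1090388466/252778201 -1817291295/1011112804; -1817291295/1011112804 3029037849/4044451216] with trace 121155345/23931664 and determinant 6561/23931664
solving λ² − 121155345/23931664·λ + 6561/23931664 = 0 gives λ = 81/16, 81/1495729
σ_max=√(81/16)=(9/4), σ_min=√(81/1495729)=(9/1223) → κ = 305.7500
bound on ‖Δx‖/‖x‖: κ·ε = 305.7500·1/71 = 4.3063


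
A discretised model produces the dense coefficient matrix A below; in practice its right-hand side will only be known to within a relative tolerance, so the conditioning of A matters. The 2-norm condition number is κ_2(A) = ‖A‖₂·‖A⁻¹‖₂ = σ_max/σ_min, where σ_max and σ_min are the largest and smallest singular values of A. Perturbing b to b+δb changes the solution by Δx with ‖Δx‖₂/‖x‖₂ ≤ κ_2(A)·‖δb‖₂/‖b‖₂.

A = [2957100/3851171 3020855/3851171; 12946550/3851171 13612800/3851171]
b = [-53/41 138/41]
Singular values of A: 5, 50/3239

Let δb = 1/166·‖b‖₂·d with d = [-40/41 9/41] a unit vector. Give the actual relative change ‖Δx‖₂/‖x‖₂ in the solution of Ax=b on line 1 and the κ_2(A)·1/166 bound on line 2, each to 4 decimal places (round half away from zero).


0.0109
1.9512

largest singular value 5, smallest 50/3239
condition number: 5 ÷ (50/3239) = 323.9000
bound on ‖Δx‖/‖x‖: κ·ε = 323.9000·1/166 = 1.9512
solve Ax = b  →  x = [-93.4055 89.7862]
‖b‖₂ = 3.6056 and ‖x‖₂ = 129.5614
with δb = [-0.0212 0.0048], A·Δx = δb → ‖Δx‖ = 1.4070
dividing the unrounded norms, ‖Δx‖/‖x‖ = 0.0109
realised/bound (from unrounded values) ≈ 0.0056


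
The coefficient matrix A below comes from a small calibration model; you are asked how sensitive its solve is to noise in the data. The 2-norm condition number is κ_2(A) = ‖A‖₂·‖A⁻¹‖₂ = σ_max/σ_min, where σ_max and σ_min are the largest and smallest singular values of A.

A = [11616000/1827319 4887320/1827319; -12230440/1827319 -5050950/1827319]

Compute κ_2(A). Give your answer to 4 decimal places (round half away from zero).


M = AᵀA = [338305729600/3970386121 140958918000/3970386121; 140958918000/3970386121 58737208900/3970386121]. tr(M)=2349366500/23493409, det(M)=2560000/23493409
eigenvalues of AᵀA: λ = (tr ± √(tr²−4·det))/2 = 100, 25600/23493409
κ = σ_max/σ_min = 10/(160/4847) = 302.9375

302.9375


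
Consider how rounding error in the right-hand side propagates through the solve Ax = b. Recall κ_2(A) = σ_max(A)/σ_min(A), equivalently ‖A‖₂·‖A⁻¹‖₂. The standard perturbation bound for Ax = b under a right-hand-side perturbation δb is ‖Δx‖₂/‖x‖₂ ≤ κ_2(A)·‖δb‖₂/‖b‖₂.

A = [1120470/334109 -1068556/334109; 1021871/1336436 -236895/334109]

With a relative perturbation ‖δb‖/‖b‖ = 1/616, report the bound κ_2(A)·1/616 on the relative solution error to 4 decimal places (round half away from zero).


0.5417

form AᵀA = [12570772561/1062499216 -2992989825/265624804; -2992989825/265624804 712630081/66406201] with trace 28505177/1263376 and determinant 361/78961
char-poly roots: 361/16 and 16/78961
so κ_2 = √((361/16) / (16/78961)) = 333.6875
bound on ‖Δx‖/‖x‖: κ·ε = 333.6875·1/616 = 0.5417


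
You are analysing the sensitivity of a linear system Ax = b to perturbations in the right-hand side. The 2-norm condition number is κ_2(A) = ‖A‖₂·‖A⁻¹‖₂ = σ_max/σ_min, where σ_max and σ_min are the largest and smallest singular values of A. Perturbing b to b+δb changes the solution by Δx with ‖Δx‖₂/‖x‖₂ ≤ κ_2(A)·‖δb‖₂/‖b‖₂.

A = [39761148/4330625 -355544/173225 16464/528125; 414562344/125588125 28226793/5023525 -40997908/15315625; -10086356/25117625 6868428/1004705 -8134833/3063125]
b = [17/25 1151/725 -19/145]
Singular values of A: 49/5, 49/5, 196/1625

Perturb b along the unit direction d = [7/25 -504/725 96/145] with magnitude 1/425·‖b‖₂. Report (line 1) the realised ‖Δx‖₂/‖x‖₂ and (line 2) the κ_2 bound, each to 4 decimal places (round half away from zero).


0.0041
0.1912

σ_max = 49/5, σ_min = 196/1625
κ_2(A) = (49/5) / (196/1625) = 81.2500
perturbation bound = 81.2500·1/425 = 0.1912
solve Ax = b  →  x = [-0.5797 -3.0415 -7.6923]
‖b‖ = 1.7321, ‖x‖ = 8.2921
re-solving with b+δb shifts x by Δx of norm 0.0338
relative error = 0.0041
realised/bound (from unrounded values) ≈ 0.0213


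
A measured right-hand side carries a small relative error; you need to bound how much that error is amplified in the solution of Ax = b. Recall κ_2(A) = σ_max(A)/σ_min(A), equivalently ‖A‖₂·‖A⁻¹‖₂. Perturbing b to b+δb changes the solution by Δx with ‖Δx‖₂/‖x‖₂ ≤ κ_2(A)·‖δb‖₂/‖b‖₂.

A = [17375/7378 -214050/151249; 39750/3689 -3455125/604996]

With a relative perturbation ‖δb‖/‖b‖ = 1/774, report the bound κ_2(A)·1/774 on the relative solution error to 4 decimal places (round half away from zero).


AᵀA = [6622140625/54434884 -1765603125/27217442; -1765603125/27217442 7537755625/217739536]; tr = 117738125/753424, det = 9765625/3013696
eigenvalues of AᵀA: λ = (tr ± √(tr²−4·det))/2 = 625/4, 15625/753424
κ = σ_max/σ_min = (25/2)/(125/868) = 86.8000
perturbation bound = 86.8000·1/774 = 0.1121

0.1121


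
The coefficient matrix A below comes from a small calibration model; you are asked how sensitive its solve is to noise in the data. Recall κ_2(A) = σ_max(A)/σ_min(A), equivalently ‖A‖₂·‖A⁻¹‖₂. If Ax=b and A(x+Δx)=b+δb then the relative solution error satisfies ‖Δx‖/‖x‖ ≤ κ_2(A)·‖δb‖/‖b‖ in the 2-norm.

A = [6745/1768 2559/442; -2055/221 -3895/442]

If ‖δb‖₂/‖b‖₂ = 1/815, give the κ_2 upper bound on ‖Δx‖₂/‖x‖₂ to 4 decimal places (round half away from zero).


AᵀA = [1092625/10816 281295/2704; 281295/2704 37577/338]; tr = 2295089/10816, det = 17682025/43264
char-poly roots: 841/4 and 21025/10816
κ = σ_max/σ_min = (29/2)/(145/104) = 10.4000
κ_2(A)·‖δb‖/‖b‖ = 0.0128

0.0128


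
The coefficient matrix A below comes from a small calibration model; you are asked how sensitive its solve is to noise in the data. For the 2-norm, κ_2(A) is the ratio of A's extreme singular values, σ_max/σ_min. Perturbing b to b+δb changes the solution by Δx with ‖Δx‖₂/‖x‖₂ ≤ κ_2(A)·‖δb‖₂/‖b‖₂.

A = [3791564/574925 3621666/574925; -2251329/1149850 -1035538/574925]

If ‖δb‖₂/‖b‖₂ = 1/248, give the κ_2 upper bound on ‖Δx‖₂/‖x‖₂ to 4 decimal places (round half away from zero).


AᵀA = [100115700049/2115448036 23835914865/528862009; 23835914865/528862009 22702085704/528862009]; tr = 227020265/2515396, det = 130321/628849
eigenvalues of AᵀA: λ = (tr ± √(tr²−4·det))/2 = 361/4, 1444/628849
so κ_2 = √((361/4) / (1444/628849)) = 198.2500
perturbation bound = 198.2500·1/248 = 0.7994

0.7994


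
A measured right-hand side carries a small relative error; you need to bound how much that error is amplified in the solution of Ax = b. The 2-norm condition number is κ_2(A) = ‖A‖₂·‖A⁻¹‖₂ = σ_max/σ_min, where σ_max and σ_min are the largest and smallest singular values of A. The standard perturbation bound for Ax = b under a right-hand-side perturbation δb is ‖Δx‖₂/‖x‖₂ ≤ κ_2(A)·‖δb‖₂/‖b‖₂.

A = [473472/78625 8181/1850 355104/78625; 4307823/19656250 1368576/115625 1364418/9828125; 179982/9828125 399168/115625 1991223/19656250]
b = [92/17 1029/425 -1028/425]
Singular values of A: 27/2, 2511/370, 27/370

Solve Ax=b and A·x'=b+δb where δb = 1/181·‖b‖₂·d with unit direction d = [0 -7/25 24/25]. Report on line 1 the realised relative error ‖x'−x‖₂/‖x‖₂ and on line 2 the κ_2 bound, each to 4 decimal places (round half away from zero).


from the listed singular values, σ₁ = 27/2, σ_n = 27/370
condition number: (27/2) ÷ (27/370) = 185.0000
κ_2(A)·‖δb‖/‖b‖ = 1.0221
solve Ax = b  →  x = [25.1857 0.1194 -32.4996]
‖b‖₂ = 6.4031 and ‖x‖₂ = 41.1164
Δx = A⁻¹·δb where δb = 1/181·6.4031·d; ‖Δx‖ = 0.4848
realised ‖Δx‖/‖x‖ = 0.0118
realised/bound (from unrounded values) ≈ 0.0115

0.0118
1.0221


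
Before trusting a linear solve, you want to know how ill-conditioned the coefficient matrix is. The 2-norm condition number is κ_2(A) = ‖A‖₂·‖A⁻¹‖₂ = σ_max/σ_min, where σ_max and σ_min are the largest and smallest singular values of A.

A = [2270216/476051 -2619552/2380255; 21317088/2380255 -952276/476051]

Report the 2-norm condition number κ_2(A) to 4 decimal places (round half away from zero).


341.5000

form AᵀA = [2018218885696/19604200225 -18163806336/784168009; -18163806336/784168009 102189592336/19604200225] with trace 1261397072/11662225 and determinant 29246464/291555625
char-poly roots: 2704/25 and 10816/11662225
κ_2(A) = √(λ_max/λ_min) = √((2704/25) / (10816/11662225)) = 341.5000


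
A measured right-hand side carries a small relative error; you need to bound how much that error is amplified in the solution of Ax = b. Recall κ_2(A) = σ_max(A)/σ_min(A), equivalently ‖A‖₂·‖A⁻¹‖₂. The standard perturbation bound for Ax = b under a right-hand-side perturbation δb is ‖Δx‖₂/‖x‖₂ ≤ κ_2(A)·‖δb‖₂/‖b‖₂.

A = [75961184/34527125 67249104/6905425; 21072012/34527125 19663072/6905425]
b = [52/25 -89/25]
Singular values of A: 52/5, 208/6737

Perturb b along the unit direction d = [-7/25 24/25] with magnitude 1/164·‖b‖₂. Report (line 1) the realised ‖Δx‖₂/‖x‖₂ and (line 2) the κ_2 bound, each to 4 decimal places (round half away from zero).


from the listed singular values, σ₁ = 52/5, σ_n = 208/6737
κ = σ_max/σ_min = (52/5)/(208/6737) = 336.8500
κ_2(A)·‖δb‖/‖b‖ = 2.0540
solve Ax = b  →  x = [126.4189 -28.3457]
‖b‖ = 4.1231, ‖x‖ = 129.5577
δb = ε·‖b‖·d = [-0.0070 0.0241]; solving A·Δx = δb gives ‖Δx‖ = 0.8143
relative error = 0.0063
tightness: 0.0063 against a bound of 2.0540 (unrounded ratio ≈ 0.0031)

0.0063
2.0540


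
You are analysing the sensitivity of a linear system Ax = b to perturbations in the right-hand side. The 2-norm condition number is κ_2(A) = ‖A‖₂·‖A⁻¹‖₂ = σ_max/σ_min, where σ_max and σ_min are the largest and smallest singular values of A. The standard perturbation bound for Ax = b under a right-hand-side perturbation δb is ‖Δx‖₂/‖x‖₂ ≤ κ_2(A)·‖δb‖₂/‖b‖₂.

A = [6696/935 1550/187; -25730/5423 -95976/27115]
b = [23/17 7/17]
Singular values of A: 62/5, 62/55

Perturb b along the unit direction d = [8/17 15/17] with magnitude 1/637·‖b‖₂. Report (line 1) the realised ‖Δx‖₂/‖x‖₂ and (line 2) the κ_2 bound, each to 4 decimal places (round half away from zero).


from the listed singular values, σ₁ = 62/5, σ_n = 62/55
κ_2(A) = (62/5) / (62/55) = 11.0000
worst-case relative error ≤ 11.0000 × 1/637 = 0.0173
solve Ax = b  →  x = [-0.5868 0.6702]
‖b‖ = 1.4142, ‖x‖ = 0.8908
re-solving with b+δb shifts x by Δx of norm 0.0020
realised ‖Δx‖/‖x‖ = 0.0022
tightness: 0.0022 against a bound of 0.0173 (unrounded ratio ≈ 0.1280)

0.0022
0.0173


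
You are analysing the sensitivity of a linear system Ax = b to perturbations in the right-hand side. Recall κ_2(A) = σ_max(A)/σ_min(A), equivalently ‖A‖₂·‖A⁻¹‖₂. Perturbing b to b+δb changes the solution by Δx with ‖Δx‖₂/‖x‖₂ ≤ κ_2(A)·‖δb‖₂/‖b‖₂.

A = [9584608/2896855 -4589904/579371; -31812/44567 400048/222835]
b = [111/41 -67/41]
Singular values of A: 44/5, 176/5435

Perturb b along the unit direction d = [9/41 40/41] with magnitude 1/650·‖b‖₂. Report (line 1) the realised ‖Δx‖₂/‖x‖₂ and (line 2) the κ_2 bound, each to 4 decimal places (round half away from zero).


0.0049
0.4181

from the listed singular values, σ₁ = 44/5, σ_n = 176/5435
κ = σ_max/σ_min = (44/5)/(176/5435) = 271.7500
perturbation bound = 271.7500·1/650 = 0.4181
solve Ax = b  →  x = [-28.3741 -12.1919]
‖b‖ = 3.1623, ‖x‖ = 30.8826
Δx = A⁻¹·δb where δb = 1/650·3.1623·d; ‖Δx‖ = 0.1502
realised ‖Δx‖/‖x‖ = 0.0049
realised/bound (from unrounded values) ≈ 0.0116


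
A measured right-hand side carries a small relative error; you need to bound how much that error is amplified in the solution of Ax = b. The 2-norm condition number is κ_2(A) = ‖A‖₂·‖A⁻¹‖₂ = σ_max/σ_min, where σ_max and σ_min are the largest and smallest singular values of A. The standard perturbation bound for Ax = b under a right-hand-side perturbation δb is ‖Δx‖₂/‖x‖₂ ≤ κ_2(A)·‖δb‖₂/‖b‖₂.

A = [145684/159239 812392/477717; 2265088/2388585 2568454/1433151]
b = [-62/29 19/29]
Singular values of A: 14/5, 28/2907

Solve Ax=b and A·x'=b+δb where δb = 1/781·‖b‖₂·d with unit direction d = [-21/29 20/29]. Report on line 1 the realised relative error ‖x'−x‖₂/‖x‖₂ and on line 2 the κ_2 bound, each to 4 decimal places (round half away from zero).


0.0014
0.3722

from the listed singular values, σ₁ = 14/5, σ_n = 28/2907
κ_2(A) = (14/5) / (28/2907) = 290.7000
perturbation bound = 290.7000·1/781 = 0.3722
solve Ax = b  →  x = [-183.3824 97.3992]
‖b‖₂ = 2.2361 and ‖x‖₂ = 207.6432
Δx = A⁻¹·δb where δb = 1/781·2.2361·d; ‖Δx‖ = 0.2972
dividing the unrounded norms, ‖Δx‖/‖x‖ = 0.0014
tightness: 0.0014 against a bound of 0.3722 (unrounded ratio ≈ 0.0038)


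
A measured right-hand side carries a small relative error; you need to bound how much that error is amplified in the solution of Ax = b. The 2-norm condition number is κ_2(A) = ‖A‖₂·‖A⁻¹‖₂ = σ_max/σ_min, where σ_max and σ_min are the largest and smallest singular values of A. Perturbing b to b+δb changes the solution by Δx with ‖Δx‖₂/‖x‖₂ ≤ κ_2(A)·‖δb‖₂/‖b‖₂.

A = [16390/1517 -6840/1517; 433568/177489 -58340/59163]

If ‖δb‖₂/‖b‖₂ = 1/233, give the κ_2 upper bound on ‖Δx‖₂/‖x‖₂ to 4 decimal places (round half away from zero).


M = AᵀA = [2299396804/18740241 -319358320/6246747; -319358320/6246747 44357200/2082249]. tr(M)=15968116/110889, det(M)=1600/12321
solving λ² − 15968116/110889·λ + 1600/12321 = 0 gives λ = 144, 100/110889
σ_max=√144=12, σ_min=√(100/110889)=(10/333) → κ = 399.6000
perturbation bound = 399.6000·1/233 = 1.7150

1.7150


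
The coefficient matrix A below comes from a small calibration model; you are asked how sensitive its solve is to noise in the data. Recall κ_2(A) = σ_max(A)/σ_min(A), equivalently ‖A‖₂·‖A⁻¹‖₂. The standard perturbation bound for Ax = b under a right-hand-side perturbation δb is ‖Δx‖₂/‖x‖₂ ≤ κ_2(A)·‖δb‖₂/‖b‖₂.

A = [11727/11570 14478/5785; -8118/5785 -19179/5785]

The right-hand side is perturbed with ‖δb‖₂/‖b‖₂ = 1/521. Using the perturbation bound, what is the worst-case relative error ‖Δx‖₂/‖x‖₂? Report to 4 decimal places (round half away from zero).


0.2562

AᵀA = [16045209/5354596 9623475/1338649; 9623475/1338649 23097861/1338649]; tr = 641637/31684, det = 729/31684
char-poly roots: 81/4 and 9/7921
κ = σ_max/σ_min = (9/2)/(3/89) = 133.5000
bound on ‖Δx‖/‖x‖: κ·ε = 133.5000·1/521 = 0.2562
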